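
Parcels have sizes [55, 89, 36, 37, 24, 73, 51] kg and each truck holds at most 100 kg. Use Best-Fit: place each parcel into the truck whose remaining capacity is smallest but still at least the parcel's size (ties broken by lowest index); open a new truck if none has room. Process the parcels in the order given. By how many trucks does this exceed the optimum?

Best-Fit: [55,36] [89] [37,24] [73] [51] → 5 trucks.
Total size 365 kg; any packing needs at least ⌈365/100⌉ = 4 trucks.
An optimal packing achieves that bound: [89] [73,24] [55,37] [51,36] → 4 trucks.
Excess: 5 − 4 = 1.

1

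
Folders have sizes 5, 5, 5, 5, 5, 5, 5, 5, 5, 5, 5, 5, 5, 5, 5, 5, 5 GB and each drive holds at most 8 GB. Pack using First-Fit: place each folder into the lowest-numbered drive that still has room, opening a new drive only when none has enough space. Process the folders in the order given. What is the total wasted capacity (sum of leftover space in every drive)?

51

5 GB → drive 1 (remaining 3 GB)
5 GB → drive 2 (remaining 3 GB)
5 GB → drive 3 (remaining 3 GB)
5 GB → drive 4 (remaining 3 GB)
5 GB → drive 5 (remaining 3 GB)
5 GB → drive 6 (remaining 3 GB)
5 GB → drive 7 (remaining 3 GB)
5 GB → drive 8 (remaining 3 GB)
5 GB → drive 9 (remaining 3 GB)
5 GB → drive 10 (remaining 3 GB)
5 GB → drive 11 (remaining 3 GB)
5 GB → drive 12 (remaining 3 GB)
5 GB → drive 13 (remaining 3 GB)
5 GB → drive 14 (remaining 3 GB)
5 GB → drive 15 (remaining 3 GB)
5 GB → drive 16 (remaining 3 GB)
5 GB → drive 17 (remaining 3 GB)
17 drives × 8 GB = 136 GB; used 85 GB; unused 51 GB.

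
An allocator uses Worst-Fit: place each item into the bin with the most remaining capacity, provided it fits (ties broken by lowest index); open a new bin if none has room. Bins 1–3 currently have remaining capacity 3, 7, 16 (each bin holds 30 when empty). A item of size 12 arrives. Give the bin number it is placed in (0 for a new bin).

Bins with room: bin 3 (16).
Most room is bin 3 with 16 free.

3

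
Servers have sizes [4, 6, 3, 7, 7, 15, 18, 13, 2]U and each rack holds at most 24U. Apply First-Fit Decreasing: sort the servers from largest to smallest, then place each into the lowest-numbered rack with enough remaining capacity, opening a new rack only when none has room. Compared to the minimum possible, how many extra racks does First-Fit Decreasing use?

First-Fit Decreasing: [18,6] [15,7,2] [13,7,4] [3] → 4 racks.
Total size 75U; any packing needs at least ⌈75/24⌉ = 4 racks.
So 4 is already optimal.

0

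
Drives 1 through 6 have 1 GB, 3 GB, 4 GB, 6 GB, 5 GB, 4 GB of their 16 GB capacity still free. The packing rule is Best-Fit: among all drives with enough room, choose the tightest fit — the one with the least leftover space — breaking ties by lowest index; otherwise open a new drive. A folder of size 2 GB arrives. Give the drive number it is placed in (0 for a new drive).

2

Drives with room: drive 2 (3 GB), drive 3 (4 GB), drive 4 (6 GB), drive 5 (5 GB), drive 6 (4 GB).
Tightest fit is drive 2 with 3 GB free.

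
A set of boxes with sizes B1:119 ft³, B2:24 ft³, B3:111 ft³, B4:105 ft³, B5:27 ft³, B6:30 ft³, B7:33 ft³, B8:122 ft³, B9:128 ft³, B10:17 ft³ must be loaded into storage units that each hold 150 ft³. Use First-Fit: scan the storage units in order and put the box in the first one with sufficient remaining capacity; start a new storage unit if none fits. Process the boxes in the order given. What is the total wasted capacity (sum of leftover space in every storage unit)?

Put B1 (119 ft³) in storage unit 1; 31 ft³ remain.
Put B2 (24 ft³) in storage unit 1; 7 ft³ remain.
Put B3 (111 ft³) in storage unit 2; 39 ft³ remain.
Put B4 (105 ft³) in storage unit 3; 45 ft³ remain.
Put B5 (27 ft³) in storage unit 2; 12 ft³ remain.
Put B6 (30 ft³) in storage unit 3; 15 ft³ remain.
Put B7 (33 ft³) in storage unit 4; 117 ft³ remain.
Put B8 (122 ft³) in storage unit 5; 28 ft³ remain.
Put B9 (128 ft³) in storage unit 6; 22 ft³ remain.
Put B10 (17 ft³) in storage unit 4; 100 ft³ remain.
6 storage units × 150 ft³ = 900 ft³; used 716 ft³; unused 184 ft³.

184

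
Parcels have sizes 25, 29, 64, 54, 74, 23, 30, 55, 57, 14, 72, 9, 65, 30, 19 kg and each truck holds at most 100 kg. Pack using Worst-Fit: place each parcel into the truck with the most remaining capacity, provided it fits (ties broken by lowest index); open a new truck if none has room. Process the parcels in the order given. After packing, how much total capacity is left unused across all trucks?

25 kg → truck 1 (remaining 75 kg)
29 kg → truck 1 (remaining 46 kg)
64 kg → truck 2 (remaining 36 kg)
54 kg → truck 3 (remaining 46 kg)
74 kg → truck 4 (remaining 26 kg)
23 kg → truck 1 (remaining 23 kg)
30 kg → truck 3 (remaining 16 kg)
55 kg → truck 5 (remaining 45 kg)
57 kg → truck 6 (remaining 43 kg)
14 kg → truck 5 (remaining 31 kg)
72 kg → truck 7 (remaining 28 kg)
9 kg → truck 6 (remaining 34 kg)
65 kg → truck 8 (remaining 35 kg)
30 kg → truck 2 (remaining 6 kg)
19 kg → truck 8 (remaining 16 kg)
8 trucks × 100 kg = 800 kg; used 620 kg; unused 180 kg.

180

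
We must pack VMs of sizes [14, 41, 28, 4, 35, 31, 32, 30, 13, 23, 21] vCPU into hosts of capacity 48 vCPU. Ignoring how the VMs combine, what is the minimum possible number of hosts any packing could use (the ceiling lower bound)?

Total size = 14 + 41 + 28 + 4 + 35 + 31 + 32 + 30 + 13 + 23 + 21 = 272 vCPU.
⌈272 / 48⌉ = 6.

6 hosts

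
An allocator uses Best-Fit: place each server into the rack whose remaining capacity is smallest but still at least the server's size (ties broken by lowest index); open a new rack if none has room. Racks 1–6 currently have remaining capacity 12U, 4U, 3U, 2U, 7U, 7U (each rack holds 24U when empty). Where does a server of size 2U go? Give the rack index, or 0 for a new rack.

Racks with room: rack 1 (12U), rack 2 (4U), rack 3 (3U), rack 4 (2U), rack 5 (7U), rack 6 (7U).
Tightest fit is rack 4 with 2U free.

4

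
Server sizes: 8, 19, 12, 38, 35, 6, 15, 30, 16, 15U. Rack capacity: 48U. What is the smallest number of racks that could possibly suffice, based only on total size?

Total size = 8 + 19 + 12 + 38 + 35 + 6 + 15 + 30 + 16 + 15 = 194U.
⌈194 / 48⌉ = 5.

5 racks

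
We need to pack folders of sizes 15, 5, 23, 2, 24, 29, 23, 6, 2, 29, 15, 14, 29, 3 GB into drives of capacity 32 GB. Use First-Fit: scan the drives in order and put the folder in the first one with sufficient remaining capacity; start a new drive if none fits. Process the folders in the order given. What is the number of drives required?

15 GB → drive 1 (remaining 17 GB)
5 GB → drive 1 (remaining 12 GB)
23 GB → drive 2 (remaining 9 GB)
2 GB → drive 1 (remaining 10 GB)
24 GB → drive 3 (remaining 8 GB)
29 GB → drive 4 (remaining 3 GB)
23 GB → drive 5 (remaining 9 GB)
6 GB → drive 1 (remaining 4 GB)
2 GB → drive 1 (remaining 2 GB)
29 GB → drive 6 (remaining 3 GB)
15 GB → drive 7 (remaining 17 GB)
14 GB → drive 7 (remaining 3 GB)
29 GB → drive 8 (remaining 3 GB)
3 GB → drive 2 (remaining 6 GB)

8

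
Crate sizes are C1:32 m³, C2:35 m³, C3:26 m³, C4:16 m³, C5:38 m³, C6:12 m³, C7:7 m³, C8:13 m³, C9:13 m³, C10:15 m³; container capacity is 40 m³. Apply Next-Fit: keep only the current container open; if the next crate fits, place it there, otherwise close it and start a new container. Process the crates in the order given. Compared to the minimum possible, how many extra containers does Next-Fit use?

Next-Fit: [32] [35] [26] [16] [38] [12,7,13] [13,15] → 7 containers.
Total size 207 m³; any packing needs at least ⌈207/40⌉ = 6 containers.
An optimal packing achieves that bound: [38] [35] [32,7] [26,13] [16,15] [13,12] → 6 containers.
Excess: 7 − 6 = 1.

1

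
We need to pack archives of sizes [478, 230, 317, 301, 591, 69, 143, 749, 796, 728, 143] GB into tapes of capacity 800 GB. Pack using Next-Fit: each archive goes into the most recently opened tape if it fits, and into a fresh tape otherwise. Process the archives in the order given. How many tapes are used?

Put 478 GB in tape 1; 322 GB remain.
Put 230 GB in tape 1; 92 GB remain.
Put 317 GB in tape 2; 483 GB remain.
Put 301 GB in tape 2; 182 GB remain.
Put 591 GB in tape 3; 209 GB remain.
Put 69 GB in tape 3; 140 GB remain.
Put 143 GB in tape 4; 657 GB remain.
Put 749 GB in tape 5; 51 GB remain.
Put 796 GB in tape 6; 4 GB remain.
Put 728 GB in tape 7; 72 GB remain.
Put 143 GB in tape 8; 657 GB remain.

8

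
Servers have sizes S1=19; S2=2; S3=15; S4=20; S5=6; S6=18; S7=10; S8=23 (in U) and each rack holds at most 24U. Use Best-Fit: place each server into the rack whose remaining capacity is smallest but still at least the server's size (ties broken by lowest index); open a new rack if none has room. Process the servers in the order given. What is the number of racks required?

rack 1: place S1 (19U), 5U left
rack 1: place S2 (2U), 3U left
rack 2: place S3 (15U), 9U left
rack 3: place S4 (20U), 4U left
rack 2: place S5 (6U), 3U left
rack 4: place S6 (18U), 6U left
rack 5: place S7 (10U), 14U left
rack 6: place S8 (23U), 1U left

6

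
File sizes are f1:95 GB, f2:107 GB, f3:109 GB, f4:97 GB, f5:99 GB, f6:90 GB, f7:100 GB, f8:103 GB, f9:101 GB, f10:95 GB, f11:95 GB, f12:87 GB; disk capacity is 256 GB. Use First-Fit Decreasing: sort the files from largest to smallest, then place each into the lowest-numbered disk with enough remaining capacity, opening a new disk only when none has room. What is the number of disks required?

6 disks

Sorted descending: 109, 107, 103, 101, 100, 99, 97, 95, 95, 95, 90, 87.
Put 109 GB in disk 1; 147 GB remain.
Put 107 GB in disk 1; 40 GB remain.
Put 103 GB in disk 2; 153 GB remain.
Put 101 GB in disk 2; 52 GB remain.
Put 100 GB in disk 3; 156 GB remain.
Put 99 GB in disk 3; 57 GB remain.
Put 97 GB in disk 4; 159 GB remain.
Put 95 GB in disk 4; 64 GB remain.
Put 95 GB in disk 5; 161 GB remain.
Put 95 GB in disk 5; 66 GB remain.
Put 90 GB in disk 6; 166 GB remain.
Put 87 GB in disk 6; 79 GB remain.
Final disks: [109,107] [103,101] [100,99] [97,95] [95,95] [90,87].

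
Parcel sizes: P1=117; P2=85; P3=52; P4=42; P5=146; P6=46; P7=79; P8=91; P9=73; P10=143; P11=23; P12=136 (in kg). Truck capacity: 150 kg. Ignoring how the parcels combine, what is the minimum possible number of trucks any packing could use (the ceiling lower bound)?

Total size = 117 + 85 + 52 + 42 + 146 + 46 + 79 + 91 + 73 + 143 + 23 + 136 = 1033 kg.
⌈1033 / 150⌉ = 7.

7 trucks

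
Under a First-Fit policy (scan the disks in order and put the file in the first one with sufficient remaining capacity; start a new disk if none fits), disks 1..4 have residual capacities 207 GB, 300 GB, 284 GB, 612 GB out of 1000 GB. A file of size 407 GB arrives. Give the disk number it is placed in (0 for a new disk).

Disks with room: disk 4 (612 GB).
The first with room is disk 4.

4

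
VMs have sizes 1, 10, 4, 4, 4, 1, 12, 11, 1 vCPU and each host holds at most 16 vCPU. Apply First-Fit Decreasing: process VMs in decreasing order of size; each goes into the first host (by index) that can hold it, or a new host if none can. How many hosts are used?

3 hosts

Sorted descending: 12, 11, 10, 4, 4, 4, 1, 1, 1.
Put 12 vCPU in host 1; 4 vCPU remain.
Put 11 vCPU in host 2; 5 vCPU remain.
Put 10 vCPU in host 3; 6 vCPU remain.
Put 4 vCPU in host 1; 0 vCPU remain.
Put 4 vCPU in host 2; 1 vCPU remain.
Put 4 vCPU in host 3; 2 vCPU remain.
Put 1 vCPU in host 2; 0 vCPU remain.
Put 1 vCPU in host 3; 1 vCPU remain.
Put 1 vCPU in host 3; 0 vCPU remain.
Final hosts: [12,4] [11,4,1] [10,4,1,1].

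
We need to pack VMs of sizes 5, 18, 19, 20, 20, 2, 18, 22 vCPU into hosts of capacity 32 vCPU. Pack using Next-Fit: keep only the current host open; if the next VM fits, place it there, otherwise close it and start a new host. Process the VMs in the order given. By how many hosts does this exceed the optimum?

Next-Fit: [5,18] [19] [20] [20,2] [18] [22] → 6 hosts.
6 VMs exceed 16 vCPU (half the capacity), and no two of those can share a host, so at least 6 hosts are needed.
So 6 is already optimal.

0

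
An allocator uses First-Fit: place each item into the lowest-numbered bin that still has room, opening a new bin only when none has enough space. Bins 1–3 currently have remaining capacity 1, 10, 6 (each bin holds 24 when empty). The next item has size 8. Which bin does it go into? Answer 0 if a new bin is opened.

2

Bins with room: bin 2 (10).
The first with room is bin 2.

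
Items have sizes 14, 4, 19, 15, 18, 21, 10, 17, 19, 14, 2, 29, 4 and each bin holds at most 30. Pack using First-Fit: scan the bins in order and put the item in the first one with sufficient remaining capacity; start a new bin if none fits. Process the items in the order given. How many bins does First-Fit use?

8

Put 14 in bin 1; 16 remain.
Put 4 in bin 1; 12 remain.
Put 19 in bin 2; 11 remain.
Put 15 in bin 3; 15 remain.
Put 18 in bin 4; 12 remain.
Put 21 in bin 5; 9 remain.
Put 10 in bin 1; 2 remain.
Put 17 in bin 6; 13 remain.
Put 19 in bin 7; 11 remain.
Put 14 in bin 3; 1 remain.
Put 2 in bin 1; 0 remain.
Put 29 in bin 8; 1 remain.
Put 4 in bin 2; 7 remain.
Final bins: [14,4,10,2] [19,4] [15,14] [18] [21] [17] [19] [29].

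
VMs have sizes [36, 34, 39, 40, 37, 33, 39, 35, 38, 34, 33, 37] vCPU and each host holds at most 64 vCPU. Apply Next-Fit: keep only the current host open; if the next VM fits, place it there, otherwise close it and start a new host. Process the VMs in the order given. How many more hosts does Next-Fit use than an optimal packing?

Next-Fit: [36] [34] [39] [40] [37] [33] [39] [35] [38] [34] [33] [37] → 12 hosts.
12 VMs exceed 32 vCPU (half the capacity), and no two of those can share a host, so at least 12 hosts are needed.
So 12 is already optimal.

0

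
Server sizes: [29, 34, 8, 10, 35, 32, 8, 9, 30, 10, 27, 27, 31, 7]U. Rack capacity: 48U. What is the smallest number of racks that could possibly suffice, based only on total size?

7

Total size = 29 + 34 + 8 + 10 + 35 + 32 + 8 + 9 + 30 + 10 + 27 + 27 + 31 + 7 = 297U.
⌈297 / 48⌉ = 7.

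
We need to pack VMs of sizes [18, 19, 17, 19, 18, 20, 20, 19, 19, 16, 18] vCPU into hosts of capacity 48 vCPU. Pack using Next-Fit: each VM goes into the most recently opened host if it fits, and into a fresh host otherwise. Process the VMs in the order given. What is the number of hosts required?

6

host 1: place 18 vCPU, 30 vCPU left
host 1: place 19 vCPU, 11 vCPU left
host 2: place 17 vCPU, 31 vCPU left
host 2: place 19 vCPU, 12 vCPU left
host 3: place 18 vCPU, 30 vCPU left
host 3: place 20 vCPU, 10 vCPU left
host 4: place 20 vCPU, 28 vCPU left
host 4: place 19 vCPU, 9 vCPU left
host 5: place 19 vCPU, 29 vCPU left
host 5: place 16 vCPU, 13 vCPU left
host 6: place 18 vCPU, 30 vCPU left
Final hosts: [18,19] [17,19] [18,20] [20,19] [19,16] [18].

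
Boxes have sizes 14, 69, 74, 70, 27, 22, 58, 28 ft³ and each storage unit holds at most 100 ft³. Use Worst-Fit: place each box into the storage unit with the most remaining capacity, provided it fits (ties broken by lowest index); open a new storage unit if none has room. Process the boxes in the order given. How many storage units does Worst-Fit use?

Put 14 ft³ in storage unit 1; 86 ft³ remain.
Put 69 ft³ in storage unit 1; 17 ft³ remain.
Put 74 ft³ in storage unit 2; 26 ft³ remain.
Put 70 ft³ in storage unit 3; 30 ft³ remain.
Put 27 ft³ in storage unit 3; 3 ft³ remain.
Put 22 ft³ in storage unit 2; 4 ft³ remain.
Put 58 ft³ in storage unit 4; 42 ft³ remain.
Put 28 ft³ in storage unit 4; 14 ft³ remain.

4 storage units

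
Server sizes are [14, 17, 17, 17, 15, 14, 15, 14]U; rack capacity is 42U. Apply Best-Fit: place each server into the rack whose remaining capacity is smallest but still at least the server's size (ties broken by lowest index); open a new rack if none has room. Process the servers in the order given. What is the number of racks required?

rack 1: place 14U, 28U left
rack 1: place 17U, 11U left
rack 2: place 17U, 25U left
rack 2: place 17U, 8U left
rack 3: place 15U, 27U left
rack 3: place 14U, 13U left
rack 4: place 15U, 27U left
rack 4: place 14U, 13U left
Final racks: [14,17] [17,17] [15,14] [15,14].

4 racks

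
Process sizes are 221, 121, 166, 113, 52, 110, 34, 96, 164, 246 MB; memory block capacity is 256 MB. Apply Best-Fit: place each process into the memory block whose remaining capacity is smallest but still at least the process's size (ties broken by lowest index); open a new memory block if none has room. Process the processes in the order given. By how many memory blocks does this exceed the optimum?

Best-Fit: [221,34] [121,113] [166,52] [110,96] [164] [246] → 6 memory blocks.
Total size 1323 MB; any packing needs at least ⌈1323/256⌉ = 6 memory blocks.
So 6 is already optimal.

0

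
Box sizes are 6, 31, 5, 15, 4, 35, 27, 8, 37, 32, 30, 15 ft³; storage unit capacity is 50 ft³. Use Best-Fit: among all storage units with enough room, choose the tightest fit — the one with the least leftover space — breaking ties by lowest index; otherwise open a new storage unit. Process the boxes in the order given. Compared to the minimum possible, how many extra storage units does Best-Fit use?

0

Best-Fit: [6,31,5,4] [15,35] [27,8,15] [37] [32] [30] → 6 storage units.
6 boxes exceed 25 ft³ (half the capacity), and no two of those can share a storage unit, so at least 6 storage units are needed.
So 6 is already optimal.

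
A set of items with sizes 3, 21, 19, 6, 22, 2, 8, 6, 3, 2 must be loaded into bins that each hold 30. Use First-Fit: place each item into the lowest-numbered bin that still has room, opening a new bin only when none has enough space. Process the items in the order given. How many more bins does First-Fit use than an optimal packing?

0

First-Fit: [3,21,6] [19,2,8] [22,6,2] [3] → 4 bins.
Total size 92; any packing needs at least ⌈92/30⌉ = 4 bins.
So 4 is already optimal.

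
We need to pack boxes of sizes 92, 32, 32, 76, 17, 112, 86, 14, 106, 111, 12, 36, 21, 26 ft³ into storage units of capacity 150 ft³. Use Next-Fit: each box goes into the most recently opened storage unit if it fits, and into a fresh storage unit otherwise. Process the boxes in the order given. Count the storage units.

7

storage unit 1: place 92 ft³, 58 ft³ left
storage unit 1: place 32 ft³, 26 ft³ left
storage unit 2: place 32 ft³, 118 ft³ left
storage unit 2: place 76 ft³, 42 ft³ left
storage unit 2: place 17 ft³, 25 ft³ left
storage unit 3: place 112 ft³, 38 ft³ left
storage unit 4: place 86 ft³, 64 ft³ left
storage unit 4: place 14 ft³, 50 ft³ left
storage unit 5: place 106 ft³, 44 ft³ left
storage unit 6: place 111 ft³, 39 ft³ left
storage unit 6: place 12 ft³, 27 ft³ left
storage unit 7: place 36 ft³, 114 ft³ left
storage unit 7: place 21 ft³, 93 ft³ left
storage unit 7: place 26 ft³, 67 ft³ left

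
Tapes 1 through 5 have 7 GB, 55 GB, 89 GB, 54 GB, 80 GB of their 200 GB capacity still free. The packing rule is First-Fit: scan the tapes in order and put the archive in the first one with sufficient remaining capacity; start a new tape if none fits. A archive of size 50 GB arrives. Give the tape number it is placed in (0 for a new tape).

2

Tapes with room: tape 2 (55 GB), tape 3 (89 GB), tape 4 (54 GB), tape 5 (80 GB).
The first with room is tape 2.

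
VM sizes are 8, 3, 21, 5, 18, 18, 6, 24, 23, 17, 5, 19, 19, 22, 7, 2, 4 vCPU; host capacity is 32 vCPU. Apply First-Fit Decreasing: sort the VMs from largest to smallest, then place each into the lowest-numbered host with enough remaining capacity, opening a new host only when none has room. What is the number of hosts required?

Sorted descending: 24, 23, 22, 21, 19, 19, 18, 18, 17, 8, 7, 6, 5, 5, 4, 3, 2.
24 vCPU → host 1 (remaining 8 vCPU)
23 vCPU → host 2 (remaining 9 vCPU)
22 vCPU → host 3 (remaining 10 vCPU)
21 vCPU → host 4 (remaining 11 vCPU)
19 vCPU → host 5 (remaining 13 vCPU)
19 vCPU → host 6 (remaining 13 vCPU)
18 vCPU → host 7 (remaining 14 vCPU)
18 vCPU → host 8 (remaining 14 vCPU)
17 vCPU → host 9 (remaining 15 vCPU)
8 vCPU → host 1 (remaining 0 vCPU)
7 vCPU → host 2 (remaining 2 vCPU)
6 vCPU → host 3 (remaining 4 vCPU)
5 vCPU → host 4 (remaining 6 vCPU)
5 vCPU → host 4 (remaining 1 vCPU)
4 vCPU → host 3 (remaining 0 vCPU)
3 vCPU → host 5 (remaining 10 vCPU)
2 vCPU → host 2 (remaining 0 vCPU)
Final hosts: [24,8] [23,7,2] [22,6,4] [21,5,5] [19,3] [19] [18] [18] [17].

9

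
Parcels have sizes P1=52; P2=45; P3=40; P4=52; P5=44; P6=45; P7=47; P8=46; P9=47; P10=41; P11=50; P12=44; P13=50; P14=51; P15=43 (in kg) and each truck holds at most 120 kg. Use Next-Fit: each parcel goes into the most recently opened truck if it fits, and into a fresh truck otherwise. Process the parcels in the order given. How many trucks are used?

8

P1 (52 kg) → truck 1 (remaining 68 kg)
P2 (45 kg) → truck 1 (remaining 23 kg)
P3 (40 kg) → truck 2 (remaining 80 kg)
P4 (52 kg) → truck 2 (remaining 28 kg)
P5 (44 kg) → truck 3 (remaining 76 kg)
P6 (45 kg) → truck 3 (remaining 31 kg)
P7 (47 kg) → truck 4 (remaining 73 kg)
P8 (46 kg) → truck 4 (remaining 27 kg)
P9 (47 kg) → truck 5 (remaining 73 kg)
P10 (41 kg) → truck 5 (remaining 32 kg)
P11 (50 kg) → truck 6 (remaining 70 kg)
P12 (44 kg) → truck 6 (remaining 26 kg)
P13 (50 kg) → truck 7 (remaining 70 kg)
P14 (51 kg) → truck 7 (remaining 19 kg)
P15 (43 kg) → truck 8 (remaining 77 kg)
Final trucks: [52,45] [40,52] [44,45] [47,46] [47,41] [50,44] [50,51] [43].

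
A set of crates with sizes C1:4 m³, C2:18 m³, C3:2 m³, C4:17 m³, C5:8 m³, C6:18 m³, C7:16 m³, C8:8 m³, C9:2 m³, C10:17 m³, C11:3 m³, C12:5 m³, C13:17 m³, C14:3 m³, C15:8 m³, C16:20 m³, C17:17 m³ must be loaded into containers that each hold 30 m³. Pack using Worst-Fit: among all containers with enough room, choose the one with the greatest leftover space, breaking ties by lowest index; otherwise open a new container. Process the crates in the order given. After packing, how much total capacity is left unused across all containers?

Put C1 (4 m³) in container 1; 26 m³ remain.
Put C2 (18 m³) in container 1; 8 m³ remain.
Put C3 (2 m³) in container 1; 6 m³ remain.
Put C4 (17 m³) in container 2; 13 m³ remain.
Put C5 (8 m³) in container 2; 5 m³ remain.
Put C6 (18 m³) in container 3; 12 m³ remain.
Put C7 (16 m³) in container 4; 14 m³ remain.
Put C8 (8 m³) in container 4; 6 m³ remain.
Put C9 (2 m³) in container 3; 10 m³ remain.
Put C10 (17 m³) in container 5; 13 m³ remain.
Put C11 (3 m³) in container 5; 10 m³ remain.
Put C12 (5 m³) in container 3; 5 m³ remain.
Put C13 (17 m³) in container 6; 13 m³ remain.
Put C14 (3 m³) in container 6; 10 m³ remain.
Put C15 (8 m³) in container 5; 2 m³ remain.
Put C16 (20 m³) in container 7; 10 m³ remain.
Put C17 (17 m³) in container 8; 13 m³ remain.
8 containers × 30 m³ = 240 m³; used 183 m³; unused 57 m³.

57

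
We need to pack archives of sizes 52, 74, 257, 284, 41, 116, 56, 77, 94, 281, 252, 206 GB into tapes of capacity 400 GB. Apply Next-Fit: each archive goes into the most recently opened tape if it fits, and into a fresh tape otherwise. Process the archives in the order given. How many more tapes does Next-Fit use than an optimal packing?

1

Next-Fit: [52,74,257] [284,41] [116,56,77,94] [281] [252] [206] → 6 tapes.
Total size 1790 GB; any packing needs at least ⌈1790/400⌉ = 5 tapes.
An optimal packing achieves that bound: [284,116] [281,94] [257,77,56] [252,74,52] [206,41] → 5 tapes.
Excess: 6 − 5 = 1.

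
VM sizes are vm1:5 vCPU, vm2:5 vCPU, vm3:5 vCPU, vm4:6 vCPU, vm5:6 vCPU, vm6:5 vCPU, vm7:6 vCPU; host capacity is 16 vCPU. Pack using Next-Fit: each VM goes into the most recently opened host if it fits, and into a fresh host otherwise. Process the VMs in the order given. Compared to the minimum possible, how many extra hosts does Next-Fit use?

0

Next-Fit: [5,5,5] [6,6] [5,6] → 3 hosts.
Total size 38 vCPU; any packing needs at least ⌈38/16⌉ = 3 hosts.
So 3 is already optimal.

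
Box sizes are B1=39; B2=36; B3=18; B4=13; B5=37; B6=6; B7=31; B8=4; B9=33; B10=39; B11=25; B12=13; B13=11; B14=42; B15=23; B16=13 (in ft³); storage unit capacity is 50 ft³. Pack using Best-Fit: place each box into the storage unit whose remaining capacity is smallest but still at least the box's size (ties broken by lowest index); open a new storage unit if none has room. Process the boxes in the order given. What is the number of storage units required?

Put B1 (39 ft³) in storage unit 1; 11 ft³ remain.
Put B2 (36 ft³) in storage unit 2; 14 ft³ remain.
Put B3 (18 ft³) in storage unit 3; 32 ft³ remain.
Put B4 (13 ft³) in storage unit 2; 1 ft³ remain.
Put B5 (37 ft³) in storage unit 4; 13 ft³ remain.
Put B6 (6 ft³) in storage unit 1; 5 ft³ remain.
Put B7 (31 ft³) in storage unit 3; 1 ft³ remain.
Put B8 (4 ft³) in storage unit 1; 1 ft³ remain.
Put B9 (33 ft³) in storage unit 5; 17 ft³ remain.
Put B10 (39 ft³) in storage unit 6; 11 ft³ remain.
Put B11 (25 ft³) in storage unit 7; 25 ft³ remain.
Put B12 (13 ft³) in storage unit 4; 0 ft³ remain.
Put B13 (11 ft³) in storage unit 6; 0 ft³ remain.
Put B14 (42 ft³) in storage unit 8; 8 ft³ remain.
Put B15 (23 ft³) in storage unit 7; 2 ft³ remain.
Put B16 (13 ft³) in storage unit 5; 4 ft³ remain.
Final storage units: [39,6,4] [36,13] [18,31] [37,13] [33,13] [39,11] [25,23] [42].

8 storage units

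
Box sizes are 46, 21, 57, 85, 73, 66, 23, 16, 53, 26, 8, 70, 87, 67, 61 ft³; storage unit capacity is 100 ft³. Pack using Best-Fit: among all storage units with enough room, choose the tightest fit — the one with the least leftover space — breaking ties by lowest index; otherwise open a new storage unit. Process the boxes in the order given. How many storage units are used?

10

Put 46 ft³ in storage unit 1; 54 ft³ remain.
Put 21 ft³ in storage unit 1; 33 ft³ remain.
Put 57 ft³ in storage unit 2; 43 ft³ remain.
Put 85 ft³ in storage unit 3; 15 ft³ remain.
Put 73 ft³ in storage unit 4; 27 ft³ remain.
Put 66 ft³ in storage unit 5; 34 ft³ remain.
Put 23 ft³ in storage unit 4; 4 ft³ remain.
Put 16 ft³ in storage unit 1; 17 ft³ remain.
Put 53 ft³ in storage unit 6; 47 ft³ remain.
Put 26 ft³ in storage unit 5; 8 ft³ remain.
Put 8 ft³ in storage unit 5; 0 ft³ remain.
Put 70 ft³ in storage unit 7; 30 ft³ remain.
Put 87 ft³ in storage unit 8; 13 ft³ remain.
Put 67 ft³ in storage unit 9; 33 ft³ remain.
Put 61 ft³ in storage unit 10; 39 ft³ remain.
Final storage units: [46,21,16] [57] [85] [73,23] [66,26,8] [53] [70] [87] [67] [61].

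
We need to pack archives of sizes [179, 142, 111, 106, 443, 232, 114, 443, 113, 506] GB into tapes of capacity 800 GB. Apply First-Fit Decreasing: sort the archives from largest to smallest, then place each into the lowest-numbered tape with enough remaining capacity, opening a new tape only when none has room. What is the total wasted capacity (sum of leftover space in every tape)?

811

Sorted descending: 506, 443, 443, 232, 179, 142, 114, 113, 111, 106.
tape 1: place 506 GB, 294 GB left
tape 2: place 443 GB, 357 GB left
tape 3: place 443 GB, 357 GB left
tape 1: place 232 GB, 62 GB left
tape 2: place 179 GB, 178 GB left
tape 2: place 142 GB, 36 GB left
tape 3: place 114 GB, 243 GB left
tape 3: place 113 GB, 130 GB left
tape 3: place 111 GB, 19 GB left
tape 4: place 106 GB, 694 GB left
4 tapes × 800 GB = 3200 GB; used 2389 GB; unused 811 GB.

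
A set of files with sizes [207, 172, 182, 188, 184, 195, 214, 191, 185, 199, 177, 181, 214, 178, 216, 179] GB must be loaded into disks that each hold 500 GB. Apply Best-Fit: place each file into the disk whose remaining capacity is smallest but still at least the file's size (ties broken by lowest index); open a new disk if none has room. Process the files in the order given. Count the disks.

8

disk 1: place 207 GB, 293 GB left
disk 1: place 172 GB, 121 GB left
disk 2: place 182 GB, 318 GB left
disk 2: place 188 GB, 130 GB left
disk 3: place 184 GB, 316 GB left
disk 3: place 195 GB, 121 GB left
disk 4: place 214 GB, 286 GB left
disk 4: place 191 GB, 95 GB left
disk 5: place 185 GB, 315 GB left
disk 5: place 199 GB, 116 GB left
disk 6: place 177 GB, 323 GB left
disk 6: place 181 GB, 142 GB left
disk 7: place 214 GB, 286 GB left
disk 7: place 178 GB, 108 GB left
disk 8: place 216 GB, 284 GB left
disk 8: place 179 GB, 105 GB left
Final disks: [207,172] [182,188] [184,195] [214,191] [185,199] [177,181] [214,178] [216,179].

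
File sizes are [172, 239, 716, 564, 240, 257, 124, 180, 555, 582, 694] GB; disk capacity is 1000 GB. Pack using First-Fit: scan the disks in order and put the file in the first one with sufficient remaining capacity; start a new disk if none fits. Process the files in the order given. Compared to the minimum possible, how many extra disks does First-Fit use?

First-Fit: [172,239,564] [716,240] [257,124,180] [555] [582] [694] → 6 disks.
Total size 4323 GB; any packing needs at least ⌈4323/1000⌉ = 5 disks.
An optimal packing achieves that bound: [716,257] [694,240] [582,239,172] [564,180,124] [555] → 5 disks.
Excess: 6 − 5 = 1.

1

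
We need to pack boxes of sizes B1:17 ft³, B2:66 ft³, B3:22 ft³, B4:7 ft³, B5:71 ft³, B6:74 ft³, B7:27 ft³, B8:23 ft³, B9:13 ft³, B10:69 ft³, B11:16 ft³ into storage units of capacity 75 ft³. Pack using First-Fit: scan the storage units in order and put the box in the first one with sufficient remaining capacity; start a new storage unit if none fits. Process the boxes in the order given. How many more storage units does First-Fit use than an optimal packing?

First-Fit: [17,22,7,27] [66] [71] [74] [23,13,16] [69] → 6 storage units.
Total size 405 ft³; any packing needs at least ⌈405/75⌉ = 6 storage units.
So 6 is already optimal.

0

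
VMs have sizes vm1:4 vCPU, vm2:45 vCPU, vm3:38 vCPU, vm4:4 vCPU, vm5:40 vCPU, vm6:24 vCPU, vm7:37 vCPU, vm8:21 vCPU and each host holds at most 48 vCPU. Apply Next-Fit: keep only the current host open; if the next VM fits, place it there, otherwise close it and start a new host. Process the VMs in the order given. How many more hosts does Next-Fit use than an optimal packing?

Next-Fit: [4] [45] [38,4] [40] [24] [37] [21] → 7 hosts.
Total size 213 vCPU; any packing needs at least ⌈213/48⌉ = 5 hosts.
An optimal packing achieves that bound: [45] [40,4,4] [38] [37] [24,21] → 5 hosts.
Excess: 7 − 5 = 2.

2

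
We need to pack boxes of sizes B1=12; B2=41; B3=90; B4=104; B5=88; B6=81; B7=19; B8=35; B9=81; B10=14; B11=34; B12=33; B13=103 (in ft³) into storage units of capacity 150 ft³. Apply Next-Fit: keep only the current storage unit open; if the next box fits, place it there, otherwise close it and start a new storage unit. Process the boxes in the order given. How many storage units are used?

Put B1 (12 ft³) in storage unit 1; 138 ft³ remain.
Put B2 (41 ft³) in storage unit 1; 97 ft³ remain.
Put B3 (90 ft³) in storage unit 1; 7 ft³ remain.
Put B4 (104 ft³) in storage unit 2; 46 ft³ remain.
Put B5 (88 ft³) in storage unit 3; 62 ft³ remain.
Put B6 (81 ft³) in storage unit 4; 69 ft³ remain.
Put B7 (19 ft³) in storage unit 4; 50 ft³ remain.
Put B8 (35 ft³) in storage unit 4; 15 ft³ remain.
Put B9 (81 ft³) in storage unit 5; 69 ft³ remain.
Put B10 (14 ft³) in storage unit 5; 55 ft³ remain.
Put B11 (34 ft³) in storage unit 5; 21 ft³ remain.
Put B12 (33 ft³) in storage unit 6; 117 ft³ remain.
Put B13 (103 ft³) in storage unit 6; 14 ft³ remain.
Final storage units: [12,41,90] [104] [88] [81,19,35] [81,14,34] [33,103].

6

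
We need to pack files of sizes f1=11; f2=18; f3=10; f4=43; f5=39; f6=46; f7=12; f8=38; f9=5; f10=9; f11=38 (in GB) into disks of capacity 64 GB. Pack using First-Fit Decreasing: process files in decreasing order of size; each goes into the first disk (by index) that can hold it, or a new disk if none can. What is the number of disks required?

Sorted descending: 46, 43, 39, 38, 38, 18, 12, 11, 10, 9, 5.
disk 1: place 46 GB, 18 GB left
disk 2: place 43 GB, 21 GB left
disk 3: place 39 GB, 25 GB left
disk 4: place 38 GB, 26 GB left
disk 5: place 38 GB, 26 GB left
disk 1: place 18 GB, 0 GB left
disk 2: place 12 GB, 9 GB left
disk 3: place 11 GB, 14 GB left
disk 3: place 10 GB, 4 GB left
disk 2: place 9 GB, 0 GB left
disk 4: place 5 GB, 21 GB left
Final disks: [46,18] [43,12,9] [39,11,10] [38,5] [38].

5 disks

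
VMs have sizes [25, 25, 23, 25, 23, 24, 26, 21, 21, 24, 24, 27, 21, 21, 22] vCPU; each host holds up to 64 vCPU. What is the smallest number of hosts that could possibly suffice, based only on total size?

6 hosts

Total size = 25 + 25 + 23 + 25 + 23 + 24 + 26 + 21 + 21 + 24 + 24 + 27 + 21 + 21 + 22 = 352 vCPU.
⌈352 / 64⌉ = 6.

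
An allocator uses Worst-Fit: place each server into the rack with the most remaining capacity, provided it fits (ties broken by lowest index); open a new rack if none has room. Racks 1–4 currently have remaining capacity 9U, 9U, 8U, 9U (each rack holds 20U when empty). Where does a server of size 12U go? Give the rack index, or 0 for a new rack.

No rack has ≥ 12U free, so a new rack is opened.

0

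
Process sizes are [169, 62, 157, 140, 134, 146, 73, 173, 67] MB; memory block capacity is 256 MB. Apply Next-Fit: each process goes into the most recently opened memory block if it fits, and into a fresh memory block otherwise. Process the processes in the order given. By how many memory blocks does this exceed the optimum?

0

Next-Fit: [169,62] [157] [140] [134] [146,73] [173,67] → 6 memory blocks.
6 processes exceed 128 MB (half the capacity), and no two of those can share a memory block, so at least 6 memory blocks are needed.
So 6 is already optimal.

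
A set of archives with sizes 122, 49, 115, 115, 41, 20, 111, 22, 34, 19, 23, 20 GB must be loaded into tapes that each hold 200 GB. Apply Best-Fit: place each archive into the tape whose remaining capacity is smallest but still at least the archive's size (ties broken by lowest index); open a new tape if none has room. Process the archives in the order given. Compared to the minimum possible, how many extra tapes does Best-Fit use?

Best-Fit: [122,49,20] [115,41,22,19] [115,34,23,20] [111] → 4 tapes.
Total size 691 GB; any packing needs at least ⌈691/200⌉ = 4 tapes.
So 4 is already optimal.

0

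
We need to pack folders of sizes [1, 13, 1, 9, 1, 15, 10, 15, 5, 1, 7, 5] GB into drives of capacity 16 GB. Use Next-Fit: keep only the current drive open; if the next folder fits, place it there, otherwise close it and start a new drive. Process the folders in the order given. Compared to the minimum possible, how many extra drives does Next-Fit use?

1

Next-Fit: [1,13,1] [9,1] [15] [10] [15] [5,1,7] [5] → 7 drives.
Total size 83 GB; any packing needs at least ⌈83/16⌉ = 6 drives.
An optimal packing achieves that bound: [15,1] [15,1] [13,1,1] [10,5] [9,7] [5] → 6 drives.
Excess: 7 − 6 = 1.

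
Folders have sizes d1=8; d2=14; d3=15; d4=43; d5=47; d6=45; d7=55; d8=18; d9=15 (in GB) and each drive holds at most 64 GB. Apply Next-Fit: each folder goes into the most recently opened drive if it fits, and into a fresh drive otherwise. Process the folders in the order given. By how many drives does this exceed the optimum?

1

Next-Fit: [8,14,15] [43] [47] [45] [55] [18,15] → 6 drives.
Total size 260 GB; any packing needs at least ⌈260/64⌉ = 5 drives.
An optimal packing achieves that bound: [55,8] [47,15] [45,18] [43,15] [14] → 5 drives.
Excess: 6 − 5 = 1.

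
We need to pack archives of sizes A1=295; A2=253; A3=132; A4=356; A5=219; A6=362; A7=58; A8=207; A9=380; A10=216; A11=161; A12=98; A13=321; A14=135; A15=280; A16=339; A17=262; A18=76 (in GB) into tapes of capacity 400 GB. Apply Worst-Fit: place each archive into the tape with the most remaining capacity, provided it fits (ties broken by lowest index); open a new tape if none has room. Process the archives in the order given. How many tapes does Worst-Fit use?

A1 (295 GB) → tape 1 (remaining 105 GB)
A2 (253 GB) → tape 2 (remaining 147 GB)
A3 (132 GB) → tape 2 (remaining 15 GB)
A4 (356 GB) → tape 3 (remaining 44 GB)
A5 (219 GB) → tape 4 (remaining 181 GB)
A6 (362 GB) → tape 5 (remaining 38 GB)
A7 (58 GB) → tape 4 (remaining 123 GB)
A8 (207 GB) → tape 6 (remaining 193 GB)
A9 (380 GB) → tape 7 (remaining 20 GB)
A10 (216 GB) → tape 8 (remaining 184 GB)
A11 (161 GB) → tape 6 (remaining 32 GB)
A12 (98 GB) → tape 8 (remaining 86 GB)
A13 (321 GB) → tape 9 (remaining 79 GB)
A14 (135 GB) → tape 10 (remaining 265 GB)
A15 (280 GB) → tape 11 (remaining 120 GB)
A16 (339 GB) → tape 12 (remaining 61 GB)
A17 (262 GB) → tape 10 (remaining 3 GB)
A18 (76 GB) → tape 4 (remaining 47 GB)
Final tapes: [295] [253,132] [356] [219,58,76] [362] [207,161] [380] [216,98] [321] [135,262] [280] [339].

12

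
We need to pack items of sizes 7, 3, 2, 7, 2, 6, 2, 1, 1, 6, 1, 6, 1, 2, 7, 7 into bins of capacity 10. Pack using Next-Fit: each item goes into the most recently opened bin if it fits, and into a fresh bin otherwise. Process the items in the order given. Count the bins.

7

bin 1: place 7, 3 left
bin 1: place 3, 0 left
bin 2: place 2, 8 left
bin 2: place 7, 1 left
bin 3: place 2, 8 left
bin 3: place 6, 2 left
bin 3: place 2, 0 left
bin 4: place 1, 9 left
bin 4: place 1, 8 left
bin 4: place 6, 2 left
bin 4: place 1, 1 left
bin 5: place 6, 4 left
bin 5: place 1, 3 left
bin 5: place 2, 1 left
bin 6: place 7, 3 left
bin 7: place 7, 3 left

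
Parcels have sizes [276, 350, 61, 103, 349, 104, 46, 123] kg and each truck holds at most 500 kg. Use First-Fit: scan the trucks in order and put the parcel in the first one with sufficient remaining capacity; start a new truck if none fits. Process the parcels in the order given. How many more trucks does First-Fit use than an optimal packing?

0

First-Fit: [276,61,103,46] [350,104] [349,123] → 3 trucks.
Total size 1412 kg; any packing needs at least ⌈1412/500⌉ = 3 trucks.
So 3 is already optimal.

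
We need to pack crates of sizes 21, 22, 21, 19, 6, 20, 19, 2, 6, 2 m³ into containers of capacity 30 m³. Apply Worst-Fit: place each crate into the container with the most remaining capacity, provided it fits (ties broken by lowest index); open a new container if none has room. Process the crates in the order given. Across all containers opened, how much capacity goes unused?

21 m³ → container 1 (remaining 9 m³)
22 m³ → container 2 (remaining 8 m³)
21 m³ → container 3 (remaining 9 m³)
19 m³ → container 4 (remaining 11 m³)
6 m³ → container 4 (remaining 5 m³)
20 m³ → container 5 (remaining 10 m³)
19 m³ → container 6 (remaining 11 m³)
2 m³ → container 6 (remaining 9 m³)
6 m³ → container 5 (remaining 4 m³)
2 m³ → container 1 (remaining 7 m³)
6 containers × 30 m³ = 180 m³; used 138 m³; unused 42 m³.

42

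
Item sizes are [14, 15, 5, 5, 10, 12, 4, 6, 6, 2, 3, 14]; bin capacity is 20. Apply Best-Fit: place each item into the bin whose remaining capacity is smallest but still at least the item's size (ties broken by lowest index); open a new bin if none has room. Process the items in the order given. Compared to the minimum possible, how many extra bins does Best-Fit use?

0

Best-Fit: [14,5] [15,5] [10,6,2] [12,4,3] [6,14] → 5 bins.
Total size 96; any packing needs at least ⌈96/20⌉ = 5 bins.
So 5 is already optimal.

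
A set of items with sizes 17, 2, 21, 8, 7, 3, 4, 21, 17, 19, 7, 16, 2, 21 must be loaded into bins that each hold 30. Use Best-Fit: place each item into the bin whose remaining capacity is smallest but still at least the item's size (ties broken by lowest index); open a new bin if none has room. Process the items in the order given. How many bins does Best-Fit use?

7

17 → bin 1 (remaining 13)
2 → bin 1 (remaining 11)
21 → bin 2 (remaining 9)
8 → bin 2 (remaining 1)
7 → bin 1 (remaining 4)
3 → bin 1 (remaining 1)
4 → bin 3 (remaining 26)
21 → bin 3 (remaining 5)
17 → bin 4 (remaining 13)
19 → bin 5 (remaining 11)
7 → bin 5 (remaining 4)
16 → bin 6 (remaining 14)
2 → bin 5 (remaining 2)
21 → bin 7 (remaining 9)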